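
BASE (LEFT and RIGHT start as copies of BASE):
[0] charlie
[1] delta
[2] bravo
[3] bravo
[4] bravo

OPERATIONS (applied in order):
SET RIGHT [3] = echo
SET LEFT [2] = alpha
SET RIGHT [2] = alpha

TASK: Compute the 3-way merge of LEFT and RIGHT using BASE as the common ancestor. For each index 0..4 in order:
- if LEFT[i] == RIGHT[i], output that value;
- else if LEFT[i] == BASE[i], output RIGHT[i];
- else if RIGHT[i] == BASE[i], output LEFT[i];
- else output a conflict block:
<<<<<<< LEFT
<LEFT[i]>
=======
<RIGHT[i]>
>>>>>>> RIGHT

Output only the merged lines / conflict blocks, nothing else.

Final LEFT:  [charlie, delta, alpha, bravo, bravo]
Final RIGHT: [charlie, delta, alpha, echo, bravo]
i=0: L=charlie R=charlie -> agree -> charlie
i=1: L=delta R=delta -> agree -> delta
i=2: L=alpha R=alpha -> agree -> alpha
i=3: L=bravo=BASE, R=echo -> take RIGHT -> echo
i=4: L=bravo R=bravo -> agree -> bravo

Answer: charlie
delta
alpha
echo
bravo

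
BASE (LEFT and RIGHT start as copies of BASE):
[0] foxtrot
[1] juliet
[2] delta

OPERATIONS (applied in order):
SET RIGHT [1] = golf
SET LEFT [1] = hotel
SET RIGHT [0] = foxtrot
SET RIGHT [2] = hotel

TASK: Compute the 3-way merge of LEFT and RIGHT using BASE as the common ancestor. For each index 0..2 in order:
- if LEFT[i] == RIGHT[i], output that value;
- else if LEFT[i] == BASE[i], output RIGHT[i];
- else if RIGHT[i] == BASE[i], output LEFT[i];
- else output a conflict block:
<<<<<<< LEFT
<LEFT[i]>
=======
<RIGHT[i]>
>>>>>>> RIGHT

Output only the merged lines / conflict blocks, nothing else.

Answer: foxtrot
<<<<<<< LEFT
hotel
=======
golf
>>>>>>> RIGHT
hotel

Derivation:
Final LEFT:  [foxtrot, hotel, delta]
Final RIGHT: [foxtrot, golf, hotel]
i=0: L=foxtrot R=foxtrot -> agree -> foxtrot
i=1: BASE=juliet L=hotel R=golf all differ -> CONFLICT
i=2: L=delta=BASE, R=hotel -> take RIGHT -> hotel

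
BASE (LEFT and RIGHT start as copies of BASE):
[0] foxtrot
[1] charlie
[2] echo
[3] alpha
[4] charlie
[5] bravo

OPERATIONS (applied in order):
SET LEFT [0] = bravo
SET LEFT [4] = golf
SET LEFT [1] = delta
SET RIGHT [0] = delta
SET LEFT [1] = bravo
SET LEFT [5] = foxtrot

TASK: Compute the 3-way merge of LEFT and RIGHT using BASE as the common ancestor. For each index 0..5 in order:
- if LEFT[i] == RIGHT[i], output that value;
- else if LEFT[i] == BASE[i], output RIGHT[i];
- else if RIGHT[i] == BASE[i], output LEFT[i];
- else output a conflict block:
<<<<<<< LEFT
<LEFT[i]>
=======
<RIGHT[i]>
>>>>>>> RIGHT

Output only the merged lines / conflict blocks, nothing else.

Answer: <<<<<<< LEFT
bravo
=======
delta
>>>>>>> RIGHT
bravo
echo
alpha
golf
foxtrot

Derivation:
Final LEFT:  [bravo, bravo, echo, alpha, golf, foxtrot]
Final RIGHT: [delta, charlie, echo, alpha, charlie, bravo]
i=0: BASE=foxtrot L=bravo R=delta all differ -> CONFLICT
i=1: L=bravo, R=charlie=BASE -> take LEFT -> bravo
i=2: L=echo R=echo -> agree -> echo
i=3: L=alpha R=alpha -> agree -> alpha
i=4: L=golf, R=charlie=BASE -> take LEFT -> golf
i=5: L=foxtrot, R=bravo=BASE -> take LEFT -> foxtrot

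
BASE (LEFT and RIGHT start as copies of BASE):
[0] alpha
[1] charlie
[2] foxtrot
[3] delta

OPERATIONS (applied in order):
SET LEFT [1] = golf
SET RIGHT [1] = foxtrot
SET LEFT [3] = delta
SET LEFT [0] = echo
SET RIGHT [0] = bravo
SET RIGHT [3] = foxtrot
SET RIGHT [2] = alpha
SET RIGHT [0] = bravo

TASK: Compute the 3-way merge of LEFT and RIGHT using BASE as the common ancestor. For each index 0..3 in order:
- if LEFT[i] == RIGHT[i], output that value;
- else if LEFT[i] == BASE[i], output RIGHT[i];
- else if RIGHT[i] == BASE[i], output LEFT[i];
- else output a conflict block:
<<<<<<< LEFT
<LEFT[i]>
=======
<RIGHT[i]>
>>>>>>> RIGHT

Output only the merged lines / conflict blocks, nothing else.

Final LEFT:  [echo, golf, foxtrot, delta]
Final RIGHT: [bravo, foxtrot, alpha, foxtrot]
i=0: BASE=alpha L=echo R=bravo all differ -> CONFLICT
i=1: BASE=charlie L=golf R=foxtrot all differ -> CONFLICT
i=2: L=foxtrot=BASE, R=alpha -> take RIGHT -> alpha
i=3: L=delta=BASE, R=foxtrot -> take RIGHT -> foxtrot

Answer: <<<<<<< LEFT
echo
=======
bravo
>>>>>>> RIGHT
<<<<<<< LEFT
golf
=======
foxtrot
>>>>>>> RIGHT
alpha
foxtrot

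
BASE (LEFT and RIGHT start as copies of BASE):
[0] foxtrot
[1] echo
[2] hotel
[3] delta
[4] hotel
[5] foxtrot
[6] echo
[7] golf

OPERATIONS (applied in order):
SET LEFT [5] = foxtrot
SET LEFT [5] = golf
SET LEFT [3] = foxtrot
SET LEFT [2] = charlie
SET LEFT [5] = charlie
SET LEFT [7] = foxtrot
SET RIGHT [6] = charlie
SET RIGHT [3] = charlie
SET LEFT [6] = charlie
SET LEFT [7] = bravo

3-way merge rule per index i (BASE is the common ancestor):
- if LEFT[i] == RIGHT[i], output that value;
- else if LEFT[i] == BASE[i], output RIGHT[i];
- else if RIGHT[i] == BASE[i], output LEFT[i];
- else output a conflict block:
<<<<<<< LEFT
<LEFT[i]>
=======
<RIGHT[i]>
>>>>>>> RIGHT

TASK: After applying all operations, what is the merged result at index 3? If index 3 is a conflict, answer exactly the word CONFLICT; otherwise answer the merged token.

Final LEFT:  [foxtrot, echo, charlie, foxtrot, hotel, charlie, charlie, bravo]
Final RIGHT: [foxtrot, echo, hotel, charlie, hotel, foxtrot, charlie, golf]
i=0: L=foxtrot R=foxtrot -> agree -> foxtrot
i=1: L=echo R=echo -> agree -> echo
i=2: L=charlie, R=hotel=BASE -> take LEFT -> charlie
i=3: BASE=delta L=foxtrot R=charlie all differ -> CONFLICT
i=4: L=hotel R=hotel -> agree -> hotel
i=5: L=charlie, R=foxtrot=BASE -> take LEFT -> charlie
i=6: L=charlie R=charlie -> agree -> charlie
i=7: L=bravo, R=golf=BASE -> take LEFT -> bravo
Index 3 -> CONFLICT

Answer: CONFLICT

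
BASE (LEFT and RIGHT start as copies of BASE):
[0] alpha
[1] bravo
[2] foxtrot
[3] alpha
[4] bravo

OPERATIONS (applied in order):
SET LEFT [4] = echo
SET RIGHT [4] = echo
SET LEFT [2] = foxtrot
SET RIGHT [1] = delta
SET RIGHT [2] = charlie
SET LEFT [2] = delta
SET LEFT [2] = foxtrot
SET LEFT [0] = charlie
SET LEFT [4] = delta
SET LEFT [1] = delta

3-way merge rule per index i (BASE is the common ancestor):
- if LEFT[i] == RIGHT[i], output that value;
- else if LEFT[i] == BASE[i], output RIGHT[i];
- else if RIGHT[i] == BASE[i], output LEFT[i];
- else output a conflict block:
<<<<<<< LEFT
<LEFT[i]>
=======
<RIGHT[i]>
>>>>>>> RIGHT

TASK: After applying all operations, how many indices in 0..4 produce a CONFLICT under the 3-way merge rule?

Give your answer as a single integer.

Answer: 1

Derivation:
Final LEFT:  [charlie, delta, foxtrot, alpha, delta]
Final RIGHT: [alpha, delta, charlie, alpha, echo]
i=0: L=charlie, R=alpha=BASE -> take LEFT -> charlie
i=1: L=delta R=delta -> agree -> delta
i=2: L=foxtrot=BASE, R=charlie -> take RIGHT -> charlie
i=3: L=alpha R=alpha -> agree -> alpha
i=4: BASE=bravo L=delta R=echo all differ -> CONFLICT
Conflict count: 1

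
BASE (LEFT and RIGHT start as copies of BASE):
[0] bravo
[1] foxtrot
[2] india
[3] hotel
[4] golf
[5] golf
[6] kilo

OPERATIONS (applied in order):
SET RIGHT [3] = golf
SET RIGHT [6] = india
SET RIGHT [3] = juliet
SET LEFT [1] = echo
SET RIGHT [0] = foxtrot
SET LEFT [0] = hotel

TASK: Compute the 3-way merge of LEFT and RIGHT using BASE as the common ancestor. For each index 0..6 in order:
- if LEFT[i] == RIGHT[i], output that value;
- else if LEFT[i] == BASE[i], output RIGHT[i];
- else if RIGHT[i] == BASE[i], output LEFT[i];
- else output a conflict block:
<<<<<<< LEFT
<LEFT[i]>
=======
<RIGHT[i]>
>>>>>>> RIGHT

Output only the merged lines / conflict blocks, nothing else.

Final LEFT:  [hotel, echo, india, hotel, golf, golf, kilo]
Final RIGHT: [foxtrot, foxtrot, india, juliet, golf, golf, india]
i=0: BASE=bravo L=hotel R=foxtrot all differ -> CONFLICT
i=1: L=echo, R=foxtrot=BASE -> take LEFT -> echo
i=2: L=india R=india -> agree -> india
i=3: L=hotel=BASE, R=juliet -> take RIGHT -> juliet
i=4: L=golf R=golf -> agree -> golf
i=5: L=golf R=golf -> agree -> golf
i=6: L=kilo=BASE, R=india -> take RIGHT -> india

Answer: <<<<<<< LEFT
hotel
=======
foxtrot
>>>>>>> RIGHT
echo
india
juliet
golf
golf
india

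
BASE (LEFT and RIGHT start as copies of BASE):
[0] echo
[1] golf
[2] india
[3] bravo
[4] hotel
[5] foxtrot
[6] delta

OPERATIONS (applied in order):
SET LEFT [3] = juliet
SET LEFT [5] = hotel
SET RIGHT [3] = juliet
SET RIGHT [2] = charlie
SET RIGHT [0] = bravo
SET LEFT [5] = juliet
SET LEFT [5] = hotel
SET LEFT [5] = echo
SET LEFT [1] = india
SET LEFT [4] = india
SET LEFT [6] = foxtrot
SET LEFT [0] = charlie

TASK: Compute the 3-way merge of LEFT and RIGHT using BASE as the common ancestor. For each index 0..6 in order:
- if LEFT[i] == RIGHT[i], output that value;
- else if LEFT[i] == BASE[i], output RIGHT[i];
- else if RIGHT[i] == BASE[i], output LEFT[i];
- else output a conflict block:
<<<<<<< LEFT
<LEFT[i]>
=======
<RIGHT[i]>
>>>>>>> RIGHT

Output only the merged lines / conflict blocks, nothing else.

Answer: <<<<<<< LEFT
charlie
=======
bravo
>>>>>>> RIGHT
india
charlie
juliet
india
echo
foxtrot

Derivation:
Final LEFT:  [charlie, india, india, juliet, india, echo, foxtrot]
Final RIGHT: [bravo, golf, charlie, juliet, hotel, foxtrot, delta]
i=0: BASE=echo L=charlie R=bravo all differ -> CONFLICT
i=1: L=india, R=golf=BASE -> take LEFT -> india
i=2: L=india=BASE, R=charlie -> take RIGHT -> charlie
i=3: L=juliet R=juliet -> agree -> juliet
i=4: L=india, R=hotel=BASE -> take LEFT -> india
i=5: L=echo, R=foxtrot=BASE -> take LEFT -> echo
i=6: L=foxtrot, R=delta=BASE -> take LEFT -> foxtrot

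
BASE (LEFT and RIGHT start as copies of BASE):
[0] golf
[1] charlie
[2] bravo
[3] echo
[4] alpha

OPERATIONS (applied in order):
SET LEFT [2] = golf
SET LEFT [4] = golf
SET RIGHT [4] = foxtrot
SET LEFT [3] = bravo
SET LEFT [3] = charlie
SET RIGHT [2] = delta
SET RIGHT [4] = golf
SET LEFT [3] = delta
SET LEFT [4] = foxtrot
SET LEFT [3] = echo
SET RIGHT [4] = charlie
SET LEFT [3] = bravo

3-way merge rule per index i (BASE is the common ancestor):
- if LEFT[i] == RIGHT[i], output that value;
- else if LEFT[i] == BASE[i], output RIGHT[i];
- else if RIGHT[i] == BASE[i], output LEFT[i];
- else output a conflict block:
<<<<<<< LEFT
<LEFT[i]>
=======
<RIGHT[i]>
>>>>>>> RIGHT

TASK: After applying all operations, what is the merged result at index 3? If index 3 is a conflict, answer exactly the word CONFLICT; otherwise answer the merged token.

Answer: bravo

Derivation:
Final LEFT:  [golf, charlie, golf, bravo, foxtrot]
Final RIGHT: [golf, charlie, delta, echo, charlie]
i=0: L=golf R=golf -> agree -> golf
i=1: L=charlie R=charlie -> agree -> charlie
i=2: BASE=bravo L=golf R=delta all differ -> CONFLICT
i=3: L=bravo, R=echo=BASE -> take LEFT -> bravo
i=4: BASE=alpha L=foxtrot R=charlie all differ -> CONFLICT
Index 3 -> bravo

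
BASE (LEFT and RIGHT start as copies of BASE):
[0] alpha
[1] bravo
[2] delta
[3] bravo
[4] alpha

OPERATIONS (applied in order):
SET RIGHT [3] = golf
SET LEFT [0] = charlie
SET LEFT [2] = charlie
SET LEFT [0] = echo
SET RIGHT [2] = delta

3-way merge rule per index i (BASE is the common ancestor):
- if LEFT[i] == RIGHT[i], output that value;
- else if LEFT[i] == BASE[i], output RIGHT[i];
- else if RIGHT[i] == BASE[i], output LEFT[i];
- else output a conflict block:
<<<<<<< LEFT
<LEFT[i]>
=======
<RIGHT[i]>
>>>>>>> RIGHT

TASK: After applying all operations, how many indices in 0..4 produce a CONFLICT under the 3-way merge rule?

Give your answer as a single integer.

Answer: 0

Derivation:
Final LEFT:  [echo, bravo, charlie, bravo, alpha]
Final RIGHT: [alpha, bravo, delta, golf, alpha]
i=0: L=echo, R=alpha=BASE -> take LEFT -> echo
i=1: L=bravo R=bravo -> agree -> bravo
i=2: L=charlie, R=delta=BASE -> take LEFT -> charlie
i=3: L=bravo=BASE, R=golf -> take RIGHT -> golf
i=4: L=alpha R=alpha -> agree -> alpha
Conflict count: 0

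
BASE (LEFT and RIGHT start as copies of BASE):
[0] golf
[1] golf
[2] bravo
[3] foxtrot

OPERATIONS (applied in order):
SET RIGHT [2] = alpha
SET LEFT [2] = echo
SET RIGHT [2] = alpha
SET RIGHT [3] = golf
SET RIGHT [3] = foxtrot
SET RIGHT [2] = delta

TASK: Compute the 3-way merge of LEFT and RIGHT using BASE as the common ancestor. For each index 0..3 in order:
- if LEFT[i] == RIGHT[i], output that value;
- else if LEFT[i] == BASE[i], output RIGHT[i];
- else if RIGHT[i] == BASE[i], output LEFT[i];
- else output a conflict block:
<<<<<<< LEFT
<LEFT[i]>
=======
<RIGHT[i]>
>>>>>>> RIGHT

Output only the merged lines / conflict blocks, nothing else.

Answer: golf
golf
<<<<<<< LEFT
echo
=======
delta
>>>>>>> RIGHT
foxtrot

Derivation:
Final LEFT:  [golf, golf, echo, foxtrot]
Final RIGHT: [golf, golf, delta, foxtrot]
i=0: L=golf R=golf -> agree -> golf
i=1: L=golf R=golf -> agree -> golf
i=2: BASE=bravo L=echo R=delta all differ -> CONFLICT
i=3: L=foxtrot R=foxtrot -> agree -> foxtrot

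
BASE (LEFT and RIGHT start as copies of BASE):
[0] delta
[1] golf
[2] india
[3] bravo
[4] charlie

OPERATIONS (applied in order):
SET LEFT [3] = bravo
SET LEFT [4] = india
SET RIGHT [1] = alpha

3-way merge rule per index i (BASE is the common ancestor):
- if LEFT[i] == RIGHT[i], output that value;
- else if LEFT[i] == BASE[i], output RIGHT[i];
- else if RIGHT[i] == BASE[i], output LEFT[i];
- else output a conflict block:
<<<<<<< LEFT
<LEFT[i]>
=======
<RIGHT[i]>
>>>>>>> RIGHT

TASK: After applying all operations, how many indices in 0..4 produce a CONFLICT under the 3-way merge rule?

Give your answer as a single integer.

Final LEFT:  [delta, golf, india, bravo, india]
Final RIGHT: [delta, alpha, india, bravo, charlie]
i=0: L=delta R=delta -> agree -> delta
i=1: L=golf=BASE, R=alpha -> take RIGHT -> alpha
i=2: L=india R=india -> agree -> india
i=3: L=bravo R=bravo -> agree -> bravo
i=4: L=india, R=charlie=BASE -> take LEFT -> india
Conflict count: 0

Answer: 0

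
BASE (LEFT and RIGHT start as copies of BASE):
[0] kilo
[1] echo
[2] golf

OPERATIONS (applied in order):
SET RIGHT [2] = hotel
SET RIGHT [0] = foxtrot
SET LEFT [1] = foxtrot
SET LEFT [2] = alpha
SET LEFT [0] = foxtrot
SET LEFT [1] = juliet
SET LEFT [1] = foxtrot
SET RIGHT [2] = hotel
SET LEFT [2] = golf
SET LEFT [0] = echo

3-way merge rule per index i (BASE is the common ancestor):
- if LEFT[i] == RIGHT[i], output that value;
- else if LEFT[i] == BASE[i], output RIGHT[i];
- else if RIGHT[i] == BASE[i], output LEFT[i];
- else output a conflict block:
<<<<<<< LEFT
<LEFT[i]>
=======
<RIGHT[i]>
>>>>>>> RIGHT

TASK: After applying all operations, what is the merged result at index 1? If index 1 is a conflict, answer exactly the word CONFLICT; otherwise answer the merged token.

Final LEFT:  [echo, foxtrot, golf]
Final RIGHT: [foxtrot, echo, hotel]
i=0: BASE=kilo L=echo R=foxtrot all differ -> CONFLICT
i=1: L=foxtrot, R=echo=BASE -> take LEFT -> foxtrot
i=2: L=golf=BASE, R=hotel -> take RIGHT -> hotel
Index 1 -> foxtrot

Answer: foxtrot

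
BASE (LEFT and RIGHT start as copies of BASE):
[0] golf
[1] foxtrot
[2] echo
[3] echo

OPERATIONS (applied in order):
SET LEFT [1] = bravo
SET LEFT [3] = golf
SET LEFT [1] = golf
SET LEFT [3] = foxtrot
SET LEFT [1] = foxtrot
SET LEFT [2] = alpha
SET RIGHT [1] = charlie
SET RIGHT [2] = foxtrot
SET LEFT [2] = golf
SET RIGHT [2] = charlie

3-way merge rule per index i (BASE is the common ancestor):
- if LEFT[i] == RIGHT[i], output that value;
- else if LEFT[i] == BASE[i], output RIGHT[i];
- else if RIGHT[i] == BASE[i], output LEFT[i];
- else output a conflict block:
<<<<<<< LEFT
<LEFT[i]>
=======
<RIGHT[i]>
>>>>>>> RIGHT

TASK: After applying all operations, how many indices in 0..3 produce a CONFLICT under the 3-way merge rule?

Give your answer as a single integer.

Answer: 1

Derivation:
Final LEFT:  [golf, foxtrot, golf, foxtrot]
Final RIGHT: [golf, charlie, charlie, echo]
i=0: L=golf R=golf -> agree -> golf
i=1: L=foxtrot=BASE, R=charlie -> take RIGHT -> charlie
i=2: BASE=echo L=golf R=charlie all differ -> CONFLICT
i=3: L=foxtrot, R=echo=BASE -> take LEFT -> foxtrot
Conflict count: 1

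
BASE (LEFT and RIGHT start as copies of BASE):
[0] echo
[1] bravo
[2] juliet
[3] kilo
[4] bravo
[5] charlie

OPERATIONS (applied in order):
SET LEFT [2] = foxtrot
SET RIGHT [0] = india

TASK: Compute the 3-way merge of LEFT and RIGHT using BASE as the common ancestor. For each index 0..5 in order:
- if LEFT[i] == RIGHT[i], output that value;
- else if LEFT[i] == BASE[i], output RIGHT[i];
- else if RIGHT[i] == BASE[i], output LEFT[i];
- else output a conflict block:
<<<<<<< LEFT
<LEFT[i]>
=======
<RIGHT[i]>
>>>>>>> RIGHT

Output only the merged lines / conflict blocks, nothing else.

Final LEFT:  [echo, bravo, foxtrot, kilo, bravo, charlie]
Final RIGHT: [india, bravo, juliet, kilo, bravo, charlie]
i=0: L=echo=BASE, R=india -> take RIGHT -> india
i=1: L=bravo R=bravo -> agree -> bravo
i=2: L=foxtrot, R=juliet=BASE -> take LEFT -> foxtrot
i=3: L=kilo R=kilo -> agree -> kilo
i=4: L=bravo R=bravo -> agree -> bravo
i=5: L=charlie R=charlie -> agree -> charlie

Answer: india
bravo
foxtrot
kilo
bravo
charlie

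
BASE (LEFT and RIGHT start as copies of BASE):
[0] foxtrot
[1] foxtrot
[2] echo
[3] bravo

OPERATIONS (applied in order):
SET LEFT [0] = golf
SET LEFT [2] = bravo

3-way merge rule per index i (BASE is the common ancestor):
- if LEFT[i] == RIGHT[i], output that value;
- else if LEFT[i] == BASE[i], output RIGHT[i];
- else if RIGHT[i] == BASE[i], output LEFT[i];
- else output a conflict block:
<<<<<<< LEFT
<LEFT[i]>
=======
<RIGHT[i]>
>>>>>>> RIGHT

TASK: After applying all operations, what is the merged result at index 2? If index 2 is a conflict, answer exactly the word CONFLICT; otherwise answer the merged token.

Final LEFT:  [golf, foxtrot, bravo, bravo]
Final RIGHT: [foxtrot, foxtrot, echo, bravo]
i=0: L=golf, R=foxtrot=BASE -> take LEFT -> golf
i=1: L=foxtrot R=foxtrot -> agree -> foxtrot
i=2: L=bravo, R=echo=BASE -> take LEFT -> bravo
i=3: L=bravo R=bravo -> agree -> bravo
Index 2 -> bravo

Answer: bravo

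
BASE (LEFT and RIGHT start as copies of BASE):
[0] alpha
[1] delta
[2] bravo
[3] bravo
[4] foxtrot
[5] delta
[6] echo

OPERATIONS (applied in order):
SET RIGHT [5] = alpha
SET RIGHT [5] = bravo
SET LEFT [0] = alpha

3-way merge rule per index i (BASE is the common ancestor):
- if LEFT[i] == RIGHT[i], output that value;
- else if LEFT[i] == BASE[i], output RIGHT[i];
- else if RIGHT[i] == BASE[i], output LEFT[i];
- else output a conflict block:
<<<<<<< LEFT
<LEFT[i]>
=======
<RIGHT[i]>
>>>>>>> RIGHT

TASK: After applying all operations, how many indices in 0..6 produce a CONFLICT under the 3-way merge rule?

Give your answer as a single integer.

Answer: 0

Derivation:
Final LEFT:  [alpha, delta, bravo, bravo, foxtrot, delta, echo]
Final RIGHT: [alpha, delta, bravo, bravo, foxtrot, bravo, echo]
i=0: L=alpha R=alpha -> agree -> alpha
i=1: L=delta R=delta -> agree -> delta
i=2: L=bravo R=bravo -> agree -> bravo
i=3: L=bravo R=bravo -> agree -> bravo
i=4: L=foxtrot R=foxtrot -> agree -> foxtrot
i=5: L=delta=BASE, R=bravo -> take RIGHT -> bravo
i=6: L=echo R=echo -> agree -> echo
Conflict count: 0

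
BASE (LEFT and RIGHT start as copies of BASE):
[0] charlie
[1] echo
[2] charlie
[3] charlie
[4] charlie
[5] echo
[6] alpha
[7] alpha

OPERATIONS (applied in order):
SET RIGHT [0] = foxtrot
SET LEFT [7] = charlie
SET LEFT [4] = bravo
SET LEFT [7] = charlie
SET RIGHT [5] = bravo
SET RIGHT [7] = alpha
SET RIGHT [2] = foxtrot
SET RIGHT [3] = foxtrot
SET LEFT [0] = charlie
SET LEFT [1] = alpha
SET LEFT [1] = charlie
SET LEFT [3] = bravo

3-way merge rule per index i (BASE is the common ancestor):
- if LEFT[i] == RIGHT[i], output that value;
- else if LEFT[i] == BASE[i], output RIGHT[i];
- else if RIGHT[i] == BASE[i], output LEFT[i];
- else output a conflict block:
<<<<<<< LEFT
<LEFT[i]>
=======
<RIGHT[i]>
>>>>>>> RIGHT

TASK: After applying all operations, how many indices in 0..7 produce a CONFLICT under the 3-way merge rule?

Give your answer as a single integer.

Final LEFT:  [charlie, charlie, charlie, bravo, bravo, echo, alpha, charlie]
Final RIGHT: [foxtrot, echo, foxtrot, foxtrot, charlie, bravo, alpha, alpha]
i=0: L=charlie=BASE, R=foxtrot -> take RIGHT -> foxtrot
i=1: L=charlie, R=echo=BASE -> take LEFT -> charlie
i=2: L=charlie=BASE, R=foxtrot -> take RIGHT -> foxtrot
i=3: BASE=charlie L=bravo R=foxtrot all differ -> CONFLICT
i=4: L=bravo, R=charlie=BASE -> take LEFT -> bravo
i=5: L=echo=BASE, R=bravo -> take RIGHT -> bravo
i=6: L=alpha R=alpha -> agree -> alpha
i=7: L=charlie, R=alpha=BASE -> take LEFT -> charlie
Conflict count: 1

Answer: 1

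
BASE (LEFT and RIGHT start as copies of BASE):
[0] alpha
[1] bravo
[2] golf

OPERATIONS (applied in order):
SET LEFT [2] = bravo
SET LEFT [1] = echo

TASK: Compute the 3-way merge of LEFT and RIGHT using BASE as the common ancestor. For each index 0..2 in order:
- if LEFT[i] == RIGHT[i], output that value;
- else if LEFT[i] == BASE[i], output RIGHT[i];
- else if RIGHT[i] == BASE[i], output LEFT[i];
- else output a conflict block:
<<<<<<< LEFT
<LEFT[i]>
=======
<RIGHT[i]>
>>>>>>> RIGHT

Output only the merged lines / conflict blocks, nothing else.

Answer: alpha
echo
bravo

Derivation:
Final LEFT:  [alpha, echo, bravo]
Final RIGHT: [alpha, bravo, golf]
i=0: L=alpha R=alpha -> agree -> alpha
i=1: L=echo, R=bravo=BASE -> take LEFT -> echo
i=2: L=bravo, R=golf=BASE -> take LEFT -> bravo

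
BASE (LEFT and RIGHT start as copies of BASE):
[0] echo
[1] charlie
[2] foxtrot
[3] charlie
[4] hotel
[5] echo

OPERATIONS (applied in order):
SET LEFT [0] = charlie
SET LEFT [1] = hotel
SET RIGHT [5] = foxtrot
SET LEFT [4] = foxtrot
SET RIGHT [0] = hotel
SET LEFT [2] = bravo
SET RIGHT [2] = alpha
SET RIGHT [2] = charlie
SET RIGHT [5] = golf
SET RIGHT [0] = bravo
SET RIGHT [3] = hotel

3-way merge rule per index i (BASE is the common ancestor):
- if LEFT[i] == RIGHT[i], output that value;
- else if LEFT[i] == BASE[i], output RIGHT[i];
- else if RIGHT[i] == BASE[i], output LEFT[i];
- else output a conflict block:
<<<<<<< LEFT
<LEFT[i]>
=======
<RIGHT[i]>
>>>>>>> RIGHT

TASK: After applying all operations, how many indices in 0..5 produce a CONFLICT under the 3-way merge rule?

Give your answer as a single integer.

Final LEFT:  [charlie, hotel, bravo, charlie, foxtrot, echo]
Final RIGHT: [bravo, charlie, charlie, hotel, hotel, golf]
i=0: BASE=echo L=charlie R=bravo all differ -> CONFLICT
i=1: L=hotel, R=charlie=BASE -> take LEFT -> hotel
i=2: BASE=foxtrot L=bravo R=charlie all differ -> CONFLICT
i=3: L=charlie=BASE, R=hotel -> take RIGHT -> hotel
i=4: L=foxtrot, R=hotel=BASE -> take LEFT -> foxtrot
i=5: L=echo=BASE, R=golf -> take RIGHT -> golf
Conflict count: 2

Answer: 2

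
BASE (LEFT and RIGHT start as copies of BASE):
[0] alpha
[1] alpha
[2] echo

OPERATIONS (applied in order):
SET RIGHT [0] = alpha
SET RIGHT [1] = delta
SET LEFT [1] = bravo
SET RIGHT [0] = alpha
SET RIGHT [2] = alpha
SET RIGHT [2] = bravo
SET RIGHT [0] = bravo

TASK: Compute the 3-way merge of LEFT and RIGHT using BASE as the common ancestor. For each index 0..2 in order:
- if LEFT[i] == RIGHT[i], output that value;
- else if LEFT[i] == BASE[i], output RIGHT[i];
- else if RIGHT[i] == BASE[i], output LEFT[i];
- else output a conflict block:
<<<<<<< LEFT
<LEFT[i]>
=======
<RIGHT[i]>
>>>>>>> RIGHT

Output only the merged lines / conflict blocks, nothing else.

Answer: bravo
<<<<<<< LEFT
bravo
=======
delta
>>>>>>> RIGHT
bravo

Derivation:
Final LEFT:  [alpha, bravo, echo]
Final RIGHT: [bravo, delta, bravo]
i=0: L=alpha=BASE, R=bravo -> take RIGHT -> bravo
i=1: BASE=alpha L=bravo R=delta all differ -> CONFLICT
i=2: L=echo=BASE, R=bravo -> take RIGHT -> bravo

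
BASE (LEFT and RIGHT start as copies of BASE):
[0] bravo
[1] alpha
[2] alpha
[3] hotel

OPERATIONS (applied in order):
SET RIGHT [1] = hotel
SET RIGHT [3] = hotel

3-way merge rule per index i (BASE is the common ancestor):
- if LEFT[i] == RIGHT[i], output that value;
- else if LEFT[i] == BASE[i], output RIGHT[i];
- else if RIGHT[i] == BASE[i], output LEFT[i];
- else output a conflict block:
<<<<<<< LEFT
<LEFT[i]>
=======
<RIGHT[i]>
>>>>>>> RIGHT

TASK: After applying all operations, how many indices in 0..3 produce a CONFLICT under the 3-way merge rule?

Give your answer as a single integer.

Final LEFT:  [bravo, alpha, alpha, hotel]
Final RIGHT: [bravo, hotel, alpha, hotel]
i=0: L=bravo R=bravo -> agree -> bravo
i=1: L=alpha=BASE, R=hotel -> take RIGHT -> hotel
i=2: L=alpha R=alpha -> agree -> alpha
i=3: L=hotel R=hotel -> agree -> hotel
Conflict count: 0

Answer: 0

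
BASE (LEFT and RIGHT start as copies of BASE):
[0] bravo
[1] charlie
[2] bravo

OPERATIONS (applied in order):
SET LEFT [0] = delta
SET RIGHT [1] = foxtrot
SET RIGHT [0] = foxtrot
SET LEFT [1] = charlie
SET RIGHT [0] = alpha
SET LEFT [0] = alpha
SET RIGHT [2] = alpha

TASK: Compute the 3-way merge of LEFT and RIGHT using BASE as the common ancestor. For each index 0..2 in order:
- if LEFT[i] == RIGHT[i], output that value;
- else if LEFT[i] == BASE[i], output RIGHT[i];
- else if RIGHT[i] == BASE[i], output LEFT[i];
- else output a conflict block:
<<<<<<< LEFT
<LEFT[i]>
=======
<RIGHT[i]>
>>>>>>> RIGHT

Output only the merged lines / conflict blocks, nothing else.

Final LEFT:  [alpha, charlie, bravo]
Final RIGHT: [alpha, foxtrot, alpha]
i=0: L=alpha R=alpha -> agree -> alpha
i=1: L=charlie=BASE, R=foxtrot -> take RIGHT -> foxtrot
i=2: L=bravo=BASE, R=alpha -> take RIGHT -> alpha

Answer: alpha
foxtrot
alpha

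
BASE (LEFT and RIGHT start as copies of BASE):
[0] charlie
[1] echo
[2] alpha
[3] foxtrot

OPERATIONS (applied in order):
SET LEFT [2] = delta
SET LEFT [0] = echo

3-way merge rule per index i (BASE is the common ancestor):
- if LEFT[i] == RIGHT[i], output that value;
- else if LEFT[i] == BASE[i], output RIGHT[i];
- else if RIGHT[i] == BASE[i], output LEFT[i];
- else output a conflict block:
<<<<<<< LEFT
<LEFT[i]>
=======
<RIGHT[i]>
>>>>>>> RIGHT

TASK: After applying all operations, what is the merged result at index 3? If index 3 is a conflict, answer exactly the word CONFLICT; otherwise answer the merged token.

Answer: foxtrot

Derivation:
Final LEFT:  [echo, echo, delta, foxtrot]
Final RIGHT: [charlie, echo, alpha, foxtrot]
i=0: L=echo, R=charlie=BASE -> take LEFT -> echo
i=1: L=echo R=echo -> agree -> echo
i=2: L=delta, R=alpha=BASE -> take LEFT -> delta
i=3: L=foxtrot R=foxtrot -> agree -> foxtrot
Index 3 -> foxtrot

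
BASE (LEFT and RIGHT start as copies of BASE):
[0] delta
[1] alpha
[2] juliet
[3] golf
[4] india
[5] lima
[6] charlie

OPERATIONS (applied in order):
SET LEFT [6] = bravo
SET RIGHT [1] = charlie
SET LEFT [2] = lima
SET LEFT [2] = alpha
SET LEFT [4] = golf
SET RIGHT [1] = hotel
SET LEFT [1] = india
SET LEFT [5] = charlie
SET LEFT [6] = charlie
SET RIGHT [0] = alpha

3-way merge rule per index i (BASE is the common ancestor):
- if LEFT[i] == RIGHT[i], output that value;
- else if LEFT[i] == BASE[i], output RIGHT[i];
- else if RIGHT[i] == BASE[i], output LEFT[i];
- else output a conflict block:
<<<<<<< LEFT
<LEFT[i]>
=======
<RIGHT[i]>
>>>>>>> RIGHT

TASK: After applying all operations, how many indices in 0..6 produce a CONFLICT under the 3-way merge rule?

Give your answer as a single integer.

Answer: 1

Derivation:
Final LEFT:  [delta, india, alpha, golf, golf, charlie, charlie]
Final RIGHT: [alpha, hotel, juliet, golf, india, lima, charlie]
i=0: L=delta=BASE, R=alpha -> take RIGHT -> alpha
i=1: BASE=alpha L=india R=hotel all differ -> CONFLICT
i=2: L=alpha, R=juliet=BASE -> take LEFT -> alpha
i=3: L=golf R=golf -> agree -> golf
i=4: L=golf, R=india=BASE -> take LEFT -> golf
i=5: L=charlie, R=lima=BASE -> take LEFT -> charlie
i=6: L=charlie R=charlie -> agree -> charlie
Conflict count: 1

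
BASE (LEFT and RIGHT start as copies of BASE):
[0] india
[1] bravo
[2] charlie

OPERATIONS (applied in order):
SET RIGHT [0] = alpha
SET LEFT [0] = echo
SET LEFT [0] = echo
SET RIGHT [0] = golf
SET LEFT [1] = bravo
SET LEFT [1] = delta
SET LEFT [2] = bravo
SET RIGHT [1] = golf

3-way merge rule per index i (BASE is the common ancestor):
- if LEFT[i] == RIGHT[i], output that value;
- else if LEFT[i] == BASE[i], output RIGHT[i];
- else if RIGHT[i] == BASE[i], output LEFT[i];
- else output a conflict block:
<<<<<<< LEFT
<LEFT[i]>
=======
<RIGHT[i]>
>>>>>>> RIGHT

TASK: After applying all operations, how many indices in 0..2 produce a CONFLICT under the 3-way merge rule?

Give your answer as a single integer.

Final LEFT:  [echo, delta, bravo]
Final RIGHT: [golf, golf, charlie]
i=0: BASE=india L=echo R=golf all differ -> CONFLICT
i=1: BASE=bravo L=delta R=golf all differ -> CONFLICT
i=2: L=bravo, R=charlie=BASE -> take LEFT -> bravo
Conflict count: 2

Answer: 2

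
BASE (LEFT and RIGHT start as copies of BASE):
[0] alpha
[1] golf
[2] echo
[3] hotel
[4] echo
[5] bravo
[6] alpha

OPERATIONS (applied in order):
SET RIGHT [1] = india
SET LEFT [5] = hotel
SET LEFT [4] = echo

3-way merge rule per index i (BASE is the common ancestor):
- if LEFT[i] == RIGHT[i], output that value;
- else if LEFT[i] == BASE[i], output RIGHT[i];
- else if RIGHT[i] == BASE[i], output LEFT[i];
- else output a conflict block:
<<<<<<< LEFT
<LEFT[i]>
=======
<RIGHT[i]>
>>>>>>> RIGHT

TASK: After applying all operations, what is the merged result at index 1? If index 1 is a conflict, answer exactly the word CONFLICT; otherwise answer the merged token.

Final LEFT:  [alpha, golf, echo, hotel, echo, hotel, alpha]
Final RIGHT: [alpha, india, echo, hotel, echo, bravo, alpha]
i=0: L=alpha R=alpha -> agree -> alpha
i=1: L=golf=BASE, R=india -> take RIGHT -> india
i=2: L=echo R=echo -> agree -> echo
i=3: L=hotel R=hotel -> agree -> hotel
i=4: L=echo R=echo -> agree -> echo
i=5: L=hotel, R=bravo=BASE -> take LEFT -> hotel
i=6: L=alpha R=alpha -> agree -> alpha
Index 1 -> india

Answer: india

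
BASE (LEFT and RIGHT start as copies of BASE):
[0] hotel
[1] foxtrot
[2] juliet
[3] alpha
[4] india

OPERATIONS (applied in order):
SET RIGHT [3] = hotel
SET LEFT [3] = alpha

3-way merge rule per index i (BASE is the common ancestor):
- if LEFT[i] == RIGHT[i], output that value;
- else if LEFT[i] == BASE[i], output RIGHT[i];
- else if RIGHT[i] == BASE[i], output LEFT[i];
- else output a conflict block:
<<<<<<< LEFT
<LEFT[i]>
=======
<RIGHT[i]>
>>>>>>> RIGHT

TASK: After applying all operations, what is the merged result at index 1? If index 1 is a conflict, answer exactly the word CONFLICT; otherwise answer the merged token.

Answer: foxtrot

Derivation:
Final LEFT:  [hotel, foxtrot, juliet, alpha, india]
Final RIGHT: [hotel, foxtrot, juliet, hotel, india]
i=0: L=hotel R=hotel -> agree -> hotel
i=1: L=foxtrot R=foxtrot -> agree -> foxtrot
i=2: L=juliet R=juliet -> agree -> juliet
i=3: L=alpha=BASE, R=hotel -> take RIGHT -> hotel
i=4: L=india R=india -> agree -> india
Index 1 -> foxtrot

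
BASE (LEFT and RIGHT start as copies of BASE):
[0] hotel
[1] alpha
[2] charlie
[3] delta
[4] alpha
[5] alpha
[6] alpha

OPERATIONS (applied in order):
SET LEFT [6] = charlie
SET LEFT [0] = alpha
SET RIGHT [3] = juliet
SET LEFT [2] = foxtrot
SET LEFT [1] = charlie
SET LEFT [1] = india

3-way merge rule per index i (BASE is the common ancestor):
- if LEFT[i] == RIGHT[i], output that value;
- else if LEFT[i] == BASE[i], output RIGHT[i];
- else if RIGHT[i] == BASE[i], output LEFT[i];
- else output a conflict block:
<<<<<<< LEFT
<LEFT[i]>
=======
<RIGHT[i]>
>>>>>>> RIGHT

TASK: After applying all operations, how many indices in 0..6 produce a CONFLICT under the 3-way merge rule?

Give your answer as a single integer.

Answer: 0

Derivation:
Final LEFT:  [alpha, india, foxtrot, delta, alpha, alpha, charlie]
Final RIGHT: [hotel, alpha, charlie, juliet, alpha, alpha, alpha]
i=0: L=alpha, R=hotel=BASE -> take LEFT -> alpha
i=1: L=india, R=alpha=BASE -> take LEFT -> india
i=2: L=foxtrot, R=charlie=BASE -> take LEFT -> foxtrot
i=3: L=delta=BASE, R=juliet -> take RIGHT -> juliet
i=4: L=alpha R=alpha -> agree -> alpha
i=5: L=alpha R=alpha -> agree -> alpha
i=6: L=charlie, R=alpha=BASE -> take LEFT -> charlie
Conflict count: 0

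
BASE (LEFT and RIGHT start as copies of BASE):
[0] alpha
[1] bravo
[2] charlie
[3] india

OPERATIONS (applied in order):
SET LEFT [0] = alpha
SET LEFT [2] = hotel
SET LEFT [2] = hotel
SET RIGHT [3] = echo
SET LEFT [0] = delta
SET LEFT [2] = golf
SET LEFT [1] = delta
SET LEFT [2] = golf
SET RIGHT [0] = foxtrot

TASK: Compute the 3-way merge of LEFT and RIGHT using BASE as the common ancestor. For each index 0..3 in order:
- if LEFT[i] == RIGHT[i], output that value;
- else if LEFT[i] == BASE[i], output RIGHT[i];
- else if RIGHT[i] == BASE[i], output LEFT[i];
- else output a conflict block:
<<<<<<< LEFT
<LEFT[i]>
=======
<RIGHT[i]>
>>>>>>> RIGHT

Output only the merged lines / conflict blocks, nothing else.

Final LEFT:  [delta, delta, golf, india]
Final RIGHT: [foxtrot, bravo, charlie, echo]
i=0: BASE=alpha L=delta R=foxtrot all differ -> CONFLICT
i=1: L=delta, R=bravo=BASE -> take LEFT -> delta
i=2: L=golf, R=charlie=BASE -> take LEFT -> golf
i=3: L=india=BASE, R=echo -> take RIGHT -> echo

Answer: <<<<<<< LEFT
delta
=======
foxtrot
>>>>>>> RIGHT
delta
golf
echo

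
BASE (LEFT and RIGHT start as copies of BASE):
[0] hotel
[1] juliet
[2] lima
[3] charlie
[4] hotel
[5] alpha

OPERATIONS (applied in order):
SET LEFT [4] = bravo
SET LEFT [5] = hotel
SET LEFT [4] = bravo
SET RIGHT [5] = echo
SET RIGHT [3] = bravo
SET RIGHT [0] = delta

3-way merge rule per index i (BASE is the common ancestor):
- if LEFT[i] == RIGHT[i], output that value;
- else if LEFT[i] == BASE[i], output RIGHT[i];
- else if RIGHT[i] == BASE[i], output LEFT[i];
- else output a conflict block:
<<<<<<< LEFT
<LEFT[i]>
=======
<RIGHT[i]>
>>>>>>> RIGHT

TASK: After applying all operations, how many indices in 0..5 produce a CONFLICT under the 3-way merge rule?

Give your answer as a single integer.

Answer: 1

Derivation:
Final LEFT:  [hotel, juliet, lima, charlie, bravo, hotel]
Final RIGHT: [delta, juliet, lima, bravo, hotel, echo]
i=0: L=hotel=BASE, R=delta -> take RIGHT -> delta
i=1: L=juliet R=juliet -> agree -> juliet
i=2: L=lima R=lima -> agree -> lima
i=3: L=charlie=BASE, R=bravo -> take RIGHT -> bravo
i=4: L=bravo, R=hotel=BASE -> take LEFT -> bravo
i=5: BASE=alpha L=hotel R=echo all differ -> CONFLICT
Conflict count: 1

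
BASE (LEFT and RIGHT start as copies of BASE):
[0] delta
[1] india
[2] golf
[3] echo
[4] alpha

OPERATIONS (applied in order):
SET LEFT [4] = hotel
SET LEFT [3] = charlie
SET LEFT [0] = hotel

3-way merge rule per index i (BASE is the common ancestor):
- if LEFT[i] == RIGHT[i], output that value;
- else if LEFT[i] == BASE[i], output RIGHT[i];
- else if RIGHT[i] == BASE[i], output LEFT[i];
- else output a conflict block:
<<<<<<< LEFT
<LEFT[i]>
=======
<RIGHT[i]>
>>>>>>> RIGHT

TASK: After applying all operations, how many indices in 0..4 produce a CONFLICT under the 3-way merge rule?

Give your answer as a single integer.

Final LEFT:  [hotel, india, golf, charlie, hotel]
Final RIGHT: [delta, india, golf, echo, alpha]
i=0: L=hotel, R=delta=BASE -> take LEFT -> hotel
i=1: L=india R=india -> agree -> india
i=2: L=golf R=golf -> agree -> golf
i=3: L=charlie, R=echo=BASE -> take LEFT -> charlie
i=4: L=hotel, R=alpha=BASE -> take LEFT -> hotel
Conflict count: 0

Answer: 0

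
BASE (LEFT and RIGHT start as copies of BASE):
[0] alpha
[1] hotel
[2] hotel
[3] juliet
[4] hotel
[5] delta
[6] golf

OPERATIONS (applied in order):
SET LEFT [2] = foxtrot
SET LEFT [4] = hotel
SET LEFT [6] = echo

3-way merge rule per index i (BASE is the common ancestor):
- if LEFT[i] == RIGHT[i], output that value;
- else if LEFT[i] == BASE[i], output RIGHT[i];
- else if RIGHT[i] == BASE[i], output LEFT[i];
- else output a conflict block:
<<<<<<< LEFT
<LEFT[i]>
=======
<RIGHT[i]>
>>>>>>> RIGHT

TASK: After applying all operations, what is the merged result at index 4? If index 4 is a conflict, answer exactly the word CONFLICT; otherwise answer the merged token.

Answer: hotel

Derivation:
Final LEFT:  [alpha, hotel, foxtrot, juliet, hotel, delta, echo]
Final RIGHT: [alpha, hotel, hotel, juliet, hotel, delta, golf]
i=0: L=alpha R=alpha -> agree -> alpha
i=1: L=hotel R=hotel -> agree -> hotel
i=2: L=foxtrot, R=hotel=BASE -> take LEFT -> foxtrot
i=3: L=juliet R=juliet -> agree -> juliet
i=4: L=hotel R=hotel -> agree -> hotel
i=5: L=delta R=delta -> agree -> delta
i=6: L=echo, R=golf=BASE -> take LEFT -> echo
Index 4 -> hotel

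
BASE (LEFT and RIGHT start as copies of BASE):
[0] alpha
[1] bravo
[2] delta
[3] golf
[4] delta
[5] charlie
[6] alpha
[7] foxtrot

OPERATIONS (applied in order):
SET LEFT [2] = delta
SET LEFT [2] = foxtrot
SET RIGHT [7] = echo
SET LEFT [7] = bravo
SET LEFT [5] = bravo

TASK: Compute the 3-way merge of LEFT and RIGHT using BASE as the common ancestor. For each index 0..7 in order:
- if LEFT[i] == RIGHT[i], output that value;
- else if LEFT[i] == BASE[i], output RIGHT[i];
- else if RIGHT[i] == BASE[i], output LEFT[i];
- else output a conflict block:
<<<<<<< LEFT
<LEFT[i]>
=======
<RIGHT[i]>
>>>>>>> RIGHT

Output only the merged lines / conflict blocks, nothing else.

Answer: alpha
bravo
foxtrot
golf
delta
bravo
alpha
<<<<<<< LEFT
bravo
=======
echo
>>>>>>> RIGHT

Derivation:
Final LEFT:  [alpha, bravo, foxtrot, golf, delta, bravo, alpha, bravo]
Final RIGHT: [alpha, bravo, delta, golf, delta, charlie, alpha, echo]
i=0: L=alpha R=alpha -> agree -> alpha
i=1: L=bravo R=bravo -> agree -> bravo
i=2: L=foxtrot, R=delta=BASE -> take LEFT -> foxtrot
i=3: L=golf R=golf -> agree -> golf
i=4: L=delta R=delta -> agree -> delta
i=5: L=bravo, R=charlie=BASE -> take LEFT -> bravo
i=6: L=alpha R=alpha -> agree -> alpha
i=7: BASE=foxtrot L=bravo R=echo all differ -> CONFLICT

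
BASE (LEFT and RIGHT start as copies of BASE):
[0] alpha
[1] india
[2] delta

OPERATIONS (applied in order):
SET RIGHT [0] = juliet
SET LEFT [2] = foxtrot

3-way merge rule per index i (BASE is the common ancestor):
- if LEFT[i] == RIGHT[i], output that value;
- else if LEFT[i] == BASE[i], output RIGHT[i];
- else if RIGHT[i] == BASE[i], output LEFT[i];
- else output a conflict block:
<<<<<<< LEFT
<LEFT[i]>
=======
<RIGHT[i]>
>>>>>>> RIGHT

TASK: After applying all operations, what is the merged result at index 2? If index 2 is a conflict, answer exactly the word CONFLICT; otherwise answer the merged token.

Answer: foxtrot

Derivation:
Final LEFT:  [alpha, india, foxtrot]
Final RIGHT: [juliet, india, delta]
i=0: L=alpha=BASE, R=juliet -> take RIGHT -> juliet
i=1: L=india R=india -> agree -> india
i=2: L=foxtrot, R=delta=BASE -> take LEFT -> foxtrot
Index 2 -> foxtrot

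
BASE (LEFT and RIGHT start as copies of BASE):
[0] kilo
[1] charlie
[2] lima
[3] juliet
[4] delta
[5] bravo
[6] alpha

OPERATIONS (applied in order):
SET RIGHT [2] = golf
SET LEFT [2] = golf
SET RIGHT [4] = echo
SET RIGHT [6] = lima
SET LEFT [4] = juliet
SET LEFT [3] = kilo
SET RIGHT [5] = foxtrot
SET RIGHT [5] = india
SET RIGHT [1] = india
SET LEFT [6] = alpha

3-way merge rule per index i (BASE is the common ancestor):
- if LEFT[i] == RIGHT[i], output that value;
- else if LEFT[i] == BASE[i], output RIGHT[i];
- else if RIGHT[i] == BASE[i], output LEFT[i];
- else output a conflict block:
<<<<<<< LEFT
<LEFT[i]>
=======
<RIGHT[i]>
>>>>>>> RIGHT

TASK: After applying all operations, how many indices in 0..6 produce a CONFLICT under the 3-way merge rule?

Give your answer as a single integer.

Final LEFT:  [kilo, charlie, golf, kilo, juliet, bravo, alpha]
Final RIGHT: [kilo, india, golf, juliet, echo, india, lima]
i=0: L=kilo R=kilo -> agree -> kilo
i=1: L=charlie=BASE, R=india -> take RIGHT -> india
i=2: L=golf R=golf -> agree -> golf
i=3: L=kilo, R=juliet=BASE -> take LEFT -> kilo
i=4: BASE=delta L=juliet R=echo all differ -> CONFLICT
i=5: L=bravo=BASE, R=india -> take RIGHT -> india
i=6: L=alpha=BASE, R=lima -> take RIGHT -> lima
Conflict count: 1

Answer: 1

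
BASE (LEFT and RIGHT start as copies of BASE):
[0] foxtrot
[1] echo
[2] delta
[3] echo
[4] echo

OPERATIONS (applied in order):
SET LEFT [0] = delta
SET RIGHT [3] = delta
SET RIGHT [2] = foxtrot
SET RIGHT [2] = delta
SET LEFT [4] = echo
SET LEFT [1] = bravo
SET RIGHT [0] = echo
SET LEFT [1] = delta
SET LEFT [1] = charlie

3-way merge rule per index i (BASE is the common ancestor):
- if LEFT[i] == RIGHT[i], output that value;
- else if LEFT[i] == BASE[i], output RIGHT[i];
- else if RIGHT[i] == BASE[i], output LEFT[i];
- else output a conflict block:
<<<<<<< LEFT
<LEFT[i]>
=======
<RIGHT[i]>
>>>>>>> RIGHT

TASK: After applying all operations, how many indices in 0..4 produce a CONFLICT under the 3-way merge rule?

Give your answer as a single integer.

Final LEFT:  [delta, charlie, delta, echo, echo]
Final RIGHT: [echo, echo, delta, delta, echo]
i=0: BASE=foxtrot L=delta R=echo all differ -> CONFLICT
i=1: L=charlie, R=echo=BASE -> take LEFT -> charlie
i=2: L=delta R=delta -> agree -> delta
i=3: L=echo=BASE, R=delta -> take RIGHT -> delta
i=4: L=echo R=echo -> agree -> echo
Conflict count: 1

Answer: 1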